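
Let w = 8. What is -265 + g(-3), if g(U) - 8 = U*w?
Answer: -281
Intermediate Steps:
g(U) = 8 + 8*U (g(U) = 8 + U*8 = 8 + 8*U)
-265 + g(-3) = -265 + (8 + 8*(-3)) = -265 + (8 - 24) = -265 - 16 = -281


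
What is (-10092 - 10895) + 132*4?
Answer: -20459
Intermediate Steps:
(-10092 - 10895) + 132*4 = -20987 + 528 = -20459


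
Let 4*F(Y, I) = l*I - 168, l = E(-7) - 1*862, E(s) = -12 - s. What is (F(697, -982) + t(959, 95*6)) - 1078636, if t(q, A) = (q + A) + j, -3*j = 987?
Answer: -1729259/2 ≈ -8.6463e+5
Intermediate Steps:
j = -329 (j = -1/3*987 = -329)
l = -867 (l = (-12 - 1*(-7)) - 1*862 = (-12 + 7) - 862 = -5 - 862 = -867)
F(Y, I) = -42 - 867*I/4 (F(Y, I) = (-867*I - 168)/4 = (-168 - 867*I)/4 = -42 - 867*I/4)
t(q, A) = -329 + A + q (t(q, A) = (q + A) - 329 = (A + q) - 329 = -329 + A + q)
(F(697, -982) + t(959, 95*6)) - 1078636 = ((-42 - 867/4*(-982)) + (-329 + 95*6 + 959)) - 1078636 = ((-42 + 425697/2) + (-329 + 570 + 959)) - 1078636 = (425613/2 + 1200) - 1078636 = 428013/2 - 1078636 = -1729259/2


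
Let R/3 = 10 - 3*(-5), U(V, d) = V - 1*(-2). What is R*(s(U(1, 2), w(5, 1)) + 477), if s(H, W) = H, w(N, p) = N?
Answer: 36000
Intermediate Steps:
U(V, d) = 2 + V (U(V, d) = V + 2 = 2 + V)
R = 75 (R = 3*(10 - 3*(-5)) = 3*(10 + 15) = 3*25 = 75)
R*(s(U(1, 2), w(5, 1)) + 477) = 75*((2 + 1) + 477) = 75*(3 + 477) = 75*480 = 36000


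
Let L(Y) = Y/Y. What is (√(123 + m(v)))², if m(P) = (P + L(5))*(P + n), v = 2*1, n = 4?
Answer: 141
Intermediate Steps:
L(Y) = 1
v = 2
m(P) = (1 + P)*(4 + P) (m(P) = (P + 1)*(P + 4) = (1 + P)*(4 + P))
(√(123 + m(v)))² = (√(123 + (4 + 2² + 5*2)))² = (√(123 + (4 + 4 + 10)))² = (√(123 + 18))² = (√141)² = 141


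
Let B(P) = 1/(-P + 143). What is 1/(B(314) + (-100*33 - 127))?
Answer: -171/586018 ≈ -0.00029180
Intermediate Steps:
B(P) = 1/(143 - P)
1/(B(314) + (-100*33 - 127)) = 1/(-1/(-143 + 314) + (-100*33 - 127)) = 1/(-1/171 + (-3300 - 127)) = 1/(-1*1/171 - 3427) = 1/(-1/171 - 3427) = 1/(-586018/171) = -171/586018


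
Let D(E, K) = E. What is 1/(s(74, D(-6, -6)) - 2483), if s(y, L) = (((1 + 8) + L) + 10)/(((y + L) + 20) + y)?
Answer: -162/402233 ≈ -0.00040275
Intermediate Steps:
s(y, L) = (19 + L)/(20 + L + 2*y) (s(y, L) = ((9 + L) + 10)/(((L + y) + 20) + y) = (19 + L)/((20 + L + y) + y) = (19 + L)/(20 + L + 2*y))
1/(s(74, D(-6, -6)) - 2483) = 1/((19 - 6)/(20 - 6 + 2*74) - 2483) = 1/(13/(20 - 6 + 148) - 2483) = 1/(13/162 - 2483) = 1/(-402233/162) = -162/402233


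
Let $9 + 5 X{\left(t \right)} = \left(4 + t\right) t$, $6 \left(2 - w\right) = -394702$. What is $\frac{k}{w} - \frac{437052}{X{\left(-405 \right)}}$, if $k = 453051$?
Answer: $- \frac{17546278936}{2670832281} \approx -6.5696$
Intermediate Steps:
$w = \frac{197357}{3}$ ($w = 2 - - \frac{197351}{3} = 2 + \frac{197351}{3} = \frac{197357}{3} \approx 65786.0$)
$X{\left(t \right)} = - \frac{9}{5} + \frac{t \left(4 + t\right)}{5}$ ($X{\left(t \right)} = - \frac{9}{5} + \frac{\left(4 + t\right) t}{5} = - \frac{9}{5} + \frac{t \left(4 + t\right)}{5}$)
$\frac{k}{w} - \frac{437052}{X{\left(-405 \right)}} = \frac{453051}{\frac{197357}{3}} - \frac{437052}{- \frac{9}{5} + \frac{\left(-405\right)^{2}}{5} + \frac{4}{5} \left(-405\right)} = 453051 \cdot \frac{3}{197357} - \frac{437052}{- \frac{9}{5} + \frac{1}{5} \cdot 164025 - 324} = \frac{1359153}{197357} - \frac{437052}{- \frac{9}{5} + 32805 - 324} = \frac{1359153}{197357} - \frac{437052}{\frac{162396}{5}} = \frac{1359153}{197357} - \frac{182105}{13533} = - \frac{17546278936}{2670832281}$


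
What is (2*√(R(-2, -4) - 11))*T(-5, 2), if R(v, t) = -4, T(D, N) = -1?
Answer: -2*I*√15 ≈ -7.746*I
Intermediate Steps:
(2*√(R(-2, -4) - 11))*T(-5, 2) = (2*√(-4 - 11))*(-1) = (2*√(-15))*(-1) = (2*(I*√15))*(-1) = (2*I*√15)*(-1) = -2*I*√15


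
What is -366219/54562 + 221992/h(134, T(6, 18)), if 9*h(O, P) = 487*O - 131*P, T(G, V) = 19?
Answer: 28674582375/1141600726 ≈ 25.118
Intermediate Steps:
h(O, P) = -131*P/9 + 487*O/9 (h(O, P) = (487*O - 131*P)/9 = (-131*P + 487*O)/9 = -131*P/9 + 487*O/9)
-366219/54562 + 221992/h(134, T(6, 18)) = -366219/54562 + 221992/(-131/9*19 + (487/9)*134) = -366219*1/54562 + 221992/(-2489/9 + 65258/9) = -366219/54562 + 221992/(20923/3) = -366219/54562 + 221992*(3/20923) = -366219/54562 + 665976/20923 = 28674582375/1141600726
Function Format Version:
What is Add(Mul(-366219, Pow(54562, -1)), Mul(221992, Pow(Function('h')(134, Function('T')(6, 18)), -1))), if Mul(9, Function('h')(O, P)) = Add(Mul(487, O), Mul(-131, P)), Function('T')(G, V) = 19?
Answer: Rational(28674582375, 1141600726) ≈ 25.118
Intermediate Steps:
Function('h')(O, P) = Add(Mul(Rational(-131, 9), P), Mul(Rational(487, 9), O)) (Function('h')(O, P) = Mul(Rational(1, 9), Add(Mul(487, O), Mul(-131, P))) = Mul(Rational(1, 9), Add(Mul(-131, P), Mul(487, O))) = Add(Mul(Rational(-131, 9), P), Mul(Rational(487, 9), O)))
Add(Mul(-366219, Pow(54562, -1)), Mul(221992, Pow(Function('h')(134, Function('T')(6, 18)), -1))) = Add(Mul(-366219, Pow(54562, -1)), Mul(221992, Pow(Add(Mul(Rational(-131, 9), 19), Mul(Rational(487, 9), 134)), -1))) = Add(Mul(-366219, Rational(1, 54562)), Mul(221992, Pow(Add(Rational(-2489, 9), Rational(65258, 9)), -1))) = Add(Rational(-366219, 54562), Mul(221992, Pow(Rational(20923, 3), -1))) = Add(Rational(-366219, 54562), Mul(221992, Rational(3, 20923))) = Add(Rational(-366219, 54562), Rational(665976, 20923)) = Rational(28674582375, 1141600726)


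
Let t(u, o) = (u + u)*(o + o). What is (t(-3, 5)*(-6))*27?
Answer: 9720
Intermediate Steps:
t(u, o) = 4*o*u (t(u, o) = (2*u)*(2*o) = 4*o*u)
(t(-3, 5)*(-6))*27 = ((4*5*(-3))*(-6))*27 = -60*(-6)*27 = 360*27 = 9720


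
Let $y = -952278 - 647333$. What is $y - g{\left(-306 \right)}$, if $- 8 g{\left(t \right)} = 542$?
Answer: $- \frac{6398173}{4} \approx -1.5995 \cdot 10^{6}$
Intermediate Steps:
$y = -1599611$ ($y = -952278 - 647333 = -1599611$)
$g{\left(t \right)} = - \frac{271}{4}$ ($g{\left(t \right)} = \left(- \frac{1}{8}\right) 542 = - \frac{271}{4}$)
$y - g{\left(-306 \right)} = -1599611 - - \frac{271}{4} = -1599611 + \frac{271}{4} = - \frac{6398173}{4}$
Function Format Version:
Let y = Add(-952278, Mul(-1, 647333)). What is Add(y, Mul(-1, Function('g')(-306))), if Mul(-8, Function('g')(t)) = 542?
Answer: Rational(-6398173, 4) ≈ -1.5995e+6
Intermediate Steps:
y = -1599611 (y = Add(-952278, -647333) = -1599611)
Function('g')(t) = Rational(-271, 4) (Function('g')(t) = Mul(Rational(-1, 8), 542) = Rational(-271, 4))
Add(y, Mul(-1, Function('g')(-306))) = Add(-1599611, Mul(-1, Rational(-271, 4))) = Add(-1599611, Rational(271, 4)) = Rational(-6398173, 4)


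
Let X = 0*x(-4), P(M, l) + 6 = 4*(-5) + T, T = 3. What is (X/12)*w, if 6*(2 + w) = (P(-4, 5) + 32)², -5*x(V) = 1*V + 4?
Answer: 0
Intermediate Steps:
x(V) = -⅘ - V/5 (x(V) = -(1*V + 4)/5 = -(V + 4)/5 = -(4 + V)/5 = -⅘ - V/5)
P(M, l) = -23 (P(M, l) = -6 + (4*(-5) + 3) = -6 + (-20 + 3) = -6 - 17 = -23)
X = 0 (X = 0*(-⅘ - ⅕*(-4)) = 0*(-⅘ + ⅘) = 0*0 = 0)
w = 23/2 (w = -2 + (-23 + 32)²/6 = -2 + (⅙)*9² = -2 + (⅙)*81 = -2 + 27/2 = 23/2 ≈ 11.500)
(X/12)*w = (0/12)*(23/2) = (0*(1/12))*(23/2) = 0*(23/2) = 0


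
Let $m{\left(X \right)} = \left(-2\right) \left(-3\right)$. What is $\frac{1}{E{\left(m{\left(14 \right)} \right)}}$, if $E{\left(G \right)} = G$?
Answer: $\frac{1}{6} \approx 0.16667$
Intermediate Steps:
$m{\left(X \right)} = 6$
$\frac{1}{E{\left(m{\left(14 \right)} \right)}} = \frac{1}{6}$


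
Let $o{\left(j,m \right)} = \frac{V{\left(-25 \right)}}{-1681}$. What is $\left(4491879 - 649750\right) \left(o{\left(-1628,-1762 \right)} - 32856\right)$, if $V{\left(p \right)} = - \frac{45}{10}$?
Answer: $- \frac{424408727226327}{3362} \approx -1.2624 \cdot 10^{11}$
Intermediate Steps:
$V{\left(p \right)} = - \frac{9}{2}$ ($V{\left(p \right)} = \left(-45\right) \frac{1}{10} = - \frac{9}{2}$)
$o{\left(j,m \right)} = \frac{9}{3362}$ ($o{\left(j,m \right)} = - \frac{9}{2 \left(-1681\right)} = \left(- \frac{9}{2}\right) \left(- \frac{1}{1681}\right) = \frac{9}{3362}$)
$\left(4491879 - 649750\right) \left(o{\left(-1628,-1762 \right)} - 32856\right) = \left(4491879 - 649750\right) \left(\frac{9}{3362} - 32856\right) = 3842129 \left(- \frac{110461863}{3362}\right) = - \frac{424408727226327}{3362}$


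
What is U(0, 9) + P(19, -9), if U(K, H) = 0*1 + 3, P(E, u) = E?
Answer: 22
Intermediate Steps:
U(K, H) = 3 (U(K, H) = 0 + 3 = 3)
U(0, 9) + P(19, -9) = 3 + 19 = 22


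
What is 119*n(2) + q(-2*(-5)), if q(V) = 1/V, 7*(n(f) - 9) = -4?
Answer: 10031/10 ≈ 1003.1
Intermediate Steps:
n(f) = 59/7 (n(f) = 9 + (⅐)*(-4) = 9 - 4/7 = 59/7)
119*n(2) + q(-2*(-5)) = 119*(59/7) + 1/(-2*(-5)) = 1003 + 1/10 = 1003 + ⅒ = 10031/10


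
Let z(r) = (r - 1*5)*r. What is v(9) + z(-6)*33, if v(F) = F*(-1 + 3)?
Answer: 2196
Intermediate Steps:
z(r) = r*(-5 + r) (z(r) = (r - 5)*r = (-5 + r)*r = r*(-5 + r))
v(F) = 2*F (v(F) = F*2 = 2*F)
v(9) + z(-6)*33 = 2*9 - 6*(-5 - 6)*33 = 18 - 6*(-11)*33 = 18 + 66*33 = 18 + 2178 = 2196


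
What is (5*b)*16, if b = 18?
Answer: 1440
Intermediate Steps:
(5*b)*16 = (5*18)*16 = 90*16 = 1440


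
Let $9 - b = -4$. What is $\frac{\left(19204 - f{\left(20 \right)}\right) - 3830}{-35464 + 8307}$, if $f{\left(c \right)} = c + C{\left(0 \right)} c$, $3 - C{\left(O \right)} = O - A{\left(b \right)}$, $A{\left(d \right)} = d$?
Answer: $- \frac{15034}{27157} \approx -0.5536$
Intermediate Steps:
$b = 13$ ($b = 9 - -4 = 9 + 4 = 13$)
$C{\left(O \right)} = 16 - O$ ($C{\left(O \right)} = 3 - \left(O - 13\right) = 3 - \left(-13 + O\right) = 16 - O$)
$f{\left(c \right)} = 17 c$ ($f{\left(c \right)} = c + \left(16 - 0\right) c = c + \left(16 + 0\right) c = c + 16 c = 17 c$)
$\frac{\left(19204 - f{\left(20 \right)}\right) - 3830}{-35464 + 8307} = \frac{\left(19204 - 17 \cdot 20\right) - 3830}{-35464 + 8307} = \frac{\left(19204 - 340\right) - 3830}{-27157} = \left(\left(19204 - 340\right) - 3830\right) \left(- \frac{1}{27157}\right) = \left(18864 - 3830\right) \left(- \frac{1}{27157}\right) = 15034 \left(- \frac{1}{27157}\right) = - \frac{15034}{27157}$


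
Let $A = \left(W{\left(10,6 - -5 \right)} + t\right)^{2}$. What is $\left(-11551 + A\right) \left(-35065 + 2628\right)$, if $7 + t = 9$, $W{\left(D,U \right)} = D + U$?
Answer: $357520614$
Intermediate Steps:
$t = 2$ ($t = -7 + 9 = 2$)
$A = 529$ ($A = \left(\left(10 + \left(6 - -5\right)\right) + 2\right)^{2} = \left(\left(10 + \left(6 + 5\right)\right) + 2\right)^{2} = \left(\left(10 + 11\right) + 2\right)^{2} = \left(21 + 2\right)^{2} = 23^{2} = 529$)
$\left(-11551 + A\right) \left(-35065 + 2628\right) = \left(-11551 + 529\right) \left(-35065 + 2628\right) = \left(-11022\right) \left(-32437\right) = 357520614$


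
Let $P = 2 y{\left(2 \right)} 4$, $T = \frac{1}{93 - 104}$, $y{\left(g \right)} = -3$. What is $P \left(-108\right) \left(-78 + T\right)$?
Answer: $- \frac{2226528}{11} \approx -2.0241 \cdot 10^{5}$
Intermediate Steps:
$T = - \frac{1}{11}$ ($T = \frac{1}{-11} = - \frac{1}{11} \approx -0.090909$)
$P = -24$ ($P = 2 \left(-3\right) 4 = \left(-6\right) 4 = -24$)
$P \left(-108\right) \left(-78 + T\right) = \left(-24\right) \left(-108\right) \left(-78 - \frac{1}{11}\right) = 2592 \left(- \frac{859}{11}\right) = - \frac{2226528}{11}$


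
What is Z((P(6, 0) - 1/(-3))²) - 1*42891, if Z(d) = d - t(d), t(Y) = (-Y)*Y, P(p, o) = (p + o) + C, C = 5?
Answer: -2127431/81 ≈ -26265.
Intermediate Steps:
P(p, o) = 5 + o + p (P(p, o) = (p + o) + 5 = (o + p) + 5 = 5 + o + p)
t(Y) = -Y²
Z(d) = d + d² (Z(d) = d - (-1)*d² = d + d²)
Z((P(6, 0) - 1/(-3))²) - 1*42891 = ((5 + 0 + 6) - 1/(-3))²*(1 + ((5 + 0 + 6) - 1/(-3))²) - 1*42891 = (11 - 1*(-⅓))²*(1 + (11 - 1*(-⅓))²) - 42891 = (11 + ⅓)²*(1 + (11 + ⅓)²) - 42891 = (34/3)²*(1 + (34/3)²) - 42891 = 1156*(1 + 1156/9)/9 - 42891 = (1156/9)*(1165/9) - 42891 = 1346740/81 - 42891 = -2127431/81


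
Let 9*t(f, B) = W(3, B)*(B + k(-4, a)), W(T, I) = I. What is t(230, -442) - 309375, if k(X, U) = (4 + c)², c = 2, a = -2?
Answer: -2604923/9 ≈ -2.8944e+5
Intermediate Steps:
k(X, U) = 36 (k(X, U) = (4 + 2)² = 6² = 36)
t(f, B) = B*(36 + B)/9 (t(f, B) = (B*(B + 36))/9 = (B*(36 + B))/9 = B*(36 + B)/9)
t(230, -442) - 309375 = (⅑)*(-442)*(36 - 442) - 309375 = (⅑)*(-442)*(-406) - 309375 = 179452/9 - 309375 = -2604923/9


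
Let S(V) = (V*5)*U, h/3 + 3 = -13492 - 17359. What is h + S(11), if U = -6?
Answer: -92892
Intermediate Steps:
h = -92562 (h = -9 + 3*(-13492 - 17359) = -9 + 3*(-30851) = -9 - 92553 = -92562)
S(V) = -30*V (S(V) = (V*5)*(-6) = (5*V)*(-6) = -30*V)
h + S(11) = -92562 - 30*11 = -92562 - 330 = -92892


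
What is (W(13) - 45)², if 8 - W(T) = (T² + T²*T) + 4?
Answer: 5793649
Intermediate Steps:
W(T) = 4 - T² - T³ (W(T) = 8 - ((T² + T²*T) + 4) = 8 - ((T² + T³) + 4) = 8 - (4 + T² + T³) = 8 + (-4 - T² - T³) = 4 - T² - T³)
(W(13) - 45)² = ((4 - 1*13² - 1*13³) - 45)² = ((4 - 1*169 - 1*2197) - 45)² = ((4 - 169 - 2197) - 45)² = (-2362 - 45)² = (-2407)² = 5793649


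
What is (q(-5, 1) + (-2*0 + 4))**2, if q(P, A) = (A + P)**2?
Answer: 400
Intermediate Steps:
(q(-5, 1) + (-2*0 + 4))**2 = ((1 - 5)**2 + (-2*0 + 4))**2 = ((-4)**2 + (-1*0 + 4))**2 = (16 + (0 + 4))**2 = (16 + 4)**2 = 20**2 = 400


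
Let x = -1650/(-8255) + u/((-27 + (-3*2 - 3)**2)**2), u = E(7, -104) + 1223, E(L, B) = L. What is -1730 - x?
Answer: -1388626615/802386 ≈ -1730.6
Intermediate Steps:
u = 1230 (u = 7 + 1223 = 1230)
x = 498835/802386 (x = -1650/(-8255) + 1230/((-27 + (-3*2 - 3)**2)**2) = -1650*(-1/8255) + 1230/((-27 + (-6 - 3)**2)**2) = 330/1651 + 1230/((-27 + (-9)**2)**2) = 330/1651 + 1230/((-27 + 81)**2) = 330/1651 + 1230/(54**2) = 330/1651 + 1230/2916 = 330/1651 + 1230*(1/2916) = 330/1651 + 205/486 = 498835/802386 ≈ 0.62169)
-1730 - x = -1730 - 1*498835/802386 = -1730 - 498835/802386 = -1388626615/802386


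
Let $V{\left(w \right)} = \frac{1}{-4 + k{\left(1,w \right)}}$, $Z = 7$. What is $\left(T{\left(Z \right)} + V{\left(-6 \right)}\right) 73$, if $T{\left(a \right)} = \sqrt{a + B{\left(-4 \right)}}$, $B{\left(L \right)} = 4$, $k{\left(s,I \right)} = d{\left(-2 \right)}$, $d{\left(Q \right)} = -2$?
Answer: $- \frac{73}{6} + 73 \sqrt{11} \approx 229.95$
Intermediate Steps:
$k{\left(s,I \right)} = -2$
$V{\left(w \right)} = - \frac{1}{6}$ ($V{\left(w \right)} = \frac{1}{-4 - 2} = \frac{1}{-6} = - \frac{1}{6}$)
$T{\left(a \right)} = \sqrt{4 + a}$ ($T{\left(a \right)} = \sqrt{a + 4} = \sqrt{4 + a}$)
$\left(T{\left(Z \right)} + V{\left(-6 \right)}\right) 73 = \left(\sqrt{4 + 7} - \frac{1}{6}\right) 73 = \left(\sqrt{11} - \frac{1}{6}\right) 73 = \left(- \frac{1}{6} + \sqrt{11}\right) 73 = - \frac{73}{6} + 73 \sqrt{11}$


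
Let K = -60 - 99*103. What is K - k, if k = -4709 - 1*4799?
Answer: -749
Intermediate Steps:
K = -10257 (K = -60 - 10197 = -10257)
k = -9508 (k = -4709 - 4799 = -9508)
K - k = -10257 - 1*(-9508) = -10257 + 9508 = -749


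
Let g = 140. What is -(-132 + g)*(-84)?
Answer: 672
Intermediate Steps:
-(-132 + g)*(-84) = -(-132 + 140)*(-84) = -8*(-84) = -1*(-672) = 672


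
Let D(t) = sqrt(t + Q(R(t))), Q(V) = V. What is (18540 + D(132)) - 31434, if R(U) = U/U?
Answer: -12894 + sqrt(133) ≈ -12882.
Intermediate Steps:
R(U) = 1
D(t) = sqrt(1 + t) (D(t) = sqrt(t + 1) = sqrt(1 + t))
(18540 + D(132)) - 31434 = (18540 + sqrt(1 + 132)) - 31434 = (18540 + sqrt(133)) - 31434 = -12894 + sqrt(133)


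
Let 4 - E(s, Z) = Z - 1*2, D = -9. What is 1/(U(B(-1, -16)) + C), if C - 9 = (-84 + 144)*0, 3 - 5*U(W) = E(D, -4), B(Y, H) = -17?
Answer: 5/38 ≈ 0.13158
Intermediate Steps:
E(s, Z) = 6 - Z (E(s, Z) = 4 - (Z - 1*2) = 4 - (Z - 2) = 4 - (-2 + Z) = 4 + (2 - Z) = 6 - Z)
U(W) = -7/5 (U(W) = ⅗ - (6 - 1*(-4))/5 = ⅗ - (6 + 4)/5 = ⅗ - ⅕*10 = ⅗ - 2 = -7/5)
C = 9 (C = 9 + (-84 + 144)*0 = 9 + 60*0 = 9 + 0 = 9)
1/(U(B(-1, -16)) + C) = 1/(-7/5 + 9) = 1/(38/5) = 5/38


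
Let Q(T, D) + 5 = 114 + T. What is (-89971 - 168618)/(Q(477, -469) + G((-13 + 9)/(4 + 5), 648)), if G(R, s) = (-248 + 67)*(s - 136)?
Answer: 258589/92086 ≈ 2.8081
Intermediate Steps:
Q(T, D) = 109 + T (Q(T, D) = -5 + (114 + T) = 109 + T)
G(R, s) = 24616 - 181*s (G(R, s) = -181*(-136 + s) = 24616 - 181*s)
(-89971 - 168618)/(Q(477, -469) + G((-13 + 9)/(4 + 5), 648)) = (-89971 - 168618)/((109 + 477) + (24616 - 181*648)) = -258589/(586 + (24616 - 117288)) = -258589/(586 - 92672) = -258589/(-92086) = -258589*(-1/92086) = 258589/92086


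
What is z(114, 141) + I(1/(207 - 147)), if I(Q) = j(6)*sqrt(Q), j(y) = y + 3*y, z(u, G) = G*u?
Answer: 16074 + 4*sqrt(15)/5 ≈ 16077.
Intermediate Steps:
j(y) = 4*y
I(Q) = 24*sqrt(Q) (I(Q) = (4*6)*sqrt(Q) = 24*sqrt(Q))
z(114, 141) + I(1/(207 - 147)) = 141*114 + 24*sqrt(1/(207 - 147)) = 16074 + 24*sqrt(1/60) = 16074 + 24*(sqrt(15)/30) = 16074 + 4*sqrt(15)/5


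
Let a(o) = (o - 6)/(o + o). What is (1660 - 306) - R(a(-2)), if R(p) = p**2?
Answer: 1350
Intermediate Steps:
a(o) = (-6 + o)/(2*o) (a(o) = (-6 + o)/((2*o)) = (-6 + o)*(1/(2*o)) = (-6 + o)/(2*o))
(1660 - 306) - R(a(-2)) = (1660 - 306) - ((1/2)*(-6 - 2)/(-2))**2 = 1354 - ((1/2)*(-1/2)*(-8))**2 = 1354 - 1*2**2 = 1354 - 1*4 = 1354 - 4 = 1350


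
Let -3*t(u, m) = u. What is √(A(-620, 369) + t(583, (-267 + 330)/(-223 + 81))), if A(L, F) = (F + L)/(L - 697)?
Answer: I*√336738462/1317 ≈ 13.934*I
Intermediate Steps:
A(L, F) = (F + L)/(-697 + L)
t(u, m) = -u/3
√(A(-620, 369) + t(583, (-267 + 330)/(-223 + 81))) = √((369 - 620)/(-697 - 620) - ⅓*583) = √(-251/(-1317) - 583/3) = √(-1/1317*(-251) - 583/3) = √(251/1317 - 583/3) = √(-255686/1317) = I*√336738462/1317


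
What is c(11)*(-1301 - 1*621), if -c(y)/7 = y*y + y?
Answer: 1775928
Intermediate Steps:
c(y) = -7*y - 7*y**2 (c(y) = -7*(y*y + y) = -7*(y**2 + y) = -7*(y + y**2) = -7*y - 7*y**2)
c(11)*(-1301 - 1*621) = (-7*11*(1 + 11))*(-1301 - 1*621) = (-7*11*12)*(-1301 - 621) = -924*(-1922) = 1775928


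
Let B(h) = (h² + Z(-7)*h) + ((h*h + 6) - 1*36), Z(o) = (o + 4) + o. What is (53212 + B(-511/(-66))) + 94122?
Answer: 320920603/2178 ≈ 1.4735e+5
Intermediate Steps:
Z(o) = 4 + 2*o (Z(o) = (4 + o) + o = 4 + 2*o)
B(h) = -30 - 10*h + 2*h² (B(h) = (h² + (4 + 2*(-7))*h) + ((h*h + 6) - 1*36) = (h² + (4 - 14)*h) + ((h² + 6) - 36) = (h² - 10*h) + ((6 + h²) - 36) = (h² - 10*h) + (-30 + h²) = -30 - 10*h + 2*h²)
(53212 + B(-511/(-66))) + 94122 = (53212 + (-30 - (-5110)/(-66) + 2*(-511/(-66))²)) + 94122 = (53212 + (-30 - (-5110)*(-1)/66 + 2*(-511*(-1/66))²)) + 94122 = (53212 + (-30 - 10*511/66 + 2*(511/66)²)) + 94122 = (53212 + (-30 - 2555/33 + 2*(261121/4356))) + 94122 = (53212 + (-30 - 2555/33 + 261121/2178)) + 94122 = (53212 + 27151/2178) + 94122 = 115922887/2178 + 94122 = 320920603/2178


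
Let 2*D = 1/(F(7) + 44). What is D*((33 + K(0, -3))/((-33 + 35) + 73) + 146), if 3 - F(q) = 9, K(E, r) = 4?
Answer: 10987/5700 ≈ 1.9275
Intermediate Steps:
F(q) = -6 (F(q) = 3 - 1*9 = 3 - 9 = -6)
D = 1/76 (D = 1/(2*(-6 + 44)) = (1/2)/38 = (1/2)*(1/38) = 1/76 ≈ 0.013158)
D*((33 + K(0, -3))/((-33 + 35) + 73) + 146) = ((33 + 4)/((-33 + 35) + 73) + 146)/76 = (37/(2 + 73) + 146)/76 = (37/75 + 146)/76 = (1/76)*(10987/75) = 10987/5700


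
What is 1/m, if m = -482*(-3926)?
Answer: 1/1892332 ≈ 5.2845e-7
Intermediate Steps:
m = 1892332
1/m = 1/1892332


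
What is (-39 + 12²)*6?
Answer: 630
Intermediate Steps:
(-39 + 12²)*6 = (-39 + 144)*6 = 105*6 = 630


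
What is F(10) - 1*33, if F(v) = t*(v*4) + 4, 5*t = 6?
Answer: 19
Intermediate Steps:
t = 6/5 (t = (1/5)*6 = 6/5 ≈ 1.2000)
F(v) = 4 + 24*v/5 (F(v) = 6*(v*4)/5 + 4 = 6*(4*v)/5 + 4 = 24*v/5 + 4 = 4 + 24*v/5)
F(10) - 1*33 = (4 + (24/5)*10) - 1*33 = (4 + 48) - 33 = 52 - 33 = 19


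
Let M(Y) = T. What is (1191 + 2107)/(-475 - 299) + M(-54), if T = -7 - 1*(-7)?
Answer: -1649/387 ≈ -4.2610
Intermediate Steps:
T = 0 (T = -7 + 7 = 0)
M(Y) = 0
(1191 + 2107)/(-475 - 299) + M(-54) = (1191 + 2107)/(-475 - 299) + 0 = 3298/(-774) + 0 = 3298*(-1/774) + 0 = -1649/387 + 0 = -1649/387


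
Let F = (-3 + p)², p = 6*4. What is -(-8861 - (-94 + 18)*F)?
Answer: -24655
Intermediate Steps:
p = 24
F = 441 (F = (-3 + 24)² = 21² = 441)
-(-8861 - (-94 + 18)*F) = -(-8861 - (-94 + 18)*441) = -(-8861 - (-76)*441) = -(-8861 - 1*(-33516)) = -(-8861 + 33516) = -1*24655 = -24655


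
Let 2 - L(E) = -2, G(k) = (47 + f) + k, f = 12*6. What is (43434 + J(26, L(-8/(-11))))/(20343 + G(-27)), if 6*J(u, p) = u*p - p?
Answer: 130352/61305 ≈ 2.1263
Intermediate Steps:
f = 72
G(k) = 119 + k (G(k) = (47 + 72) + k = 119 + k)
L(E) = 4 (L(E) = 2 - 1*(-2) = 2 + 2 = 4)
J(u, p) = -p/6 + p*u/6 (J(u, p) = (u*p - p)/6 = (p*u - p)/6 = (-p + p*u)/6 = -p/6 + p*u/6)
(43434 + J(26, L(-8/(-11))))/(20343 + G(-27)) = (43434 + (⅙)*4*(-1 + 26))/(20343 + (119 - 27)) = (43434 + (⅙)*4*25)/(20343 + 92) = (43434 + 50/3)/20435 = (130352/3)*(1/20435) = 130352/61305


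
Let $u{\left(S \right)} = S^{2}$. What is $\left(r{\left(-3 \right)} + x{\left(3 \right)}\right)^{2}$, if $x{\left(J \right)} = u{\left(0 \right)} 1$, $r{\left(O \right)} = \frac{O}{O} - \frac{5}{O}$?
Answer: $\frac{64}{9} \approx 7.1111$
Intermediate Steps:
$r{\left(O \right)} = 1 - \frac{5}{O}$
$x{\left(J \right)} = 0$ ($x{\left(J \right)} = 0^{2} \cdot 1 = 0 \cdot 1 = 0$)
$\left(r{\left(-3 \right)} + x{\left(3 \right)}\right)^{2} = \left(\frac{-5 - 3}{-3} + 0\right)^{2} = \left(\left(- \frac{1}{3}\right) \left(-8\right) + 0\right)^{2} = \left(\frac{8}{3} + 0\right)^{2} = \left(\frac{8}{3}\right)^{2} = \frac{64}{9}$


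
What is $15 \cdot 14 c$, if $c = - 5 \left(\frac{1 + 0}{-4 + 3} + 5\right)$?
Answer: $-4200$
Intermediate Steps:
$c = -20$ ($c = - 5 \left(1 \frac{1}{-1} + 5\right) = - 5 \left(1 \left(-1\right) + 5\right) = - 5 \left(-1 + 5\right) = \left(-5\right) 4 = -20$)
$15 \cdot 14 c = 15 \cdot 14 \left(-20\right) = 210 \left(-20\right) = -4200$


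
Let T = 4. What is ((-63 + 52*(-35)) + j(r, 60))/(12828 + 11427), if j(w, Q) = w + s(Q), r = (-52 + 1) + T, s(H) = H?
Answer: -34/441 ≈ -0.077098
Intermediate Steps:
r = -47 (r = (-52 + 1) + 4 = -51 + 4 = -47)
j(w, Q) = Q + w (j(w, Q) = w + Q = Q + w)
((-63 + 52*(-35)) + j(r, 60))/(12828 + 11427) = ((-63 + 52*(-35)) + (60 - 47))/(12828 + 11427) = ((-63 - 1820) + 13)/24255 = (-1883 + 13)*(1/24255) = -1870*1/24255 = -34/441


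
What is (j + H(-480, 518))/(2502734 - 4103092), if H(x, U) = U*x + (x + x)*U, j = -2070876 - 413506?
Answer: 1615151/800179 ≈ 2.0185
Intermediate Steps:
j = -2484382
H(x, U) = 3*U*x (H(x, U) = U*x + (2*x)*U = U*x + 2*U*x = 3*U*x)
(j + H(-480, 518))/(2502734 - 4103092) = (-2484382 + 3*518*(-480))/(2502734 - 4103092) = (-2484382 - 745920)/(-1600358) = -3230302*(-1/1600358) = 1615151/800179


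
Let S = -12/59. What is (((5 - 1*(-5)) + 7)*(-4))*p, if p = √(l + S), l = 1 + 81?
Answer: -68*√284734/59 ≈ -615.00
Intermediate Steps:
l = 82
S = -12/59 (S = -12*1/59 = -12/59 ≈ -0.20339)
p = √284734/59 (p = √(82 - 12/59) = √(4826/59) = √284734/59 ≈ 9.0441)
(((5 - 1*(-5)) + 7)*(-4))*p = (((5 - 1*(-5)) + 7)*(-4))*(√284734/59) = (((5 + 5) + 7)*(-4))*(√284734/59) = ((10 + 7)*(-4))*(√284734/59) = (17*(-4))*(√284734/59) = -68*√284734/59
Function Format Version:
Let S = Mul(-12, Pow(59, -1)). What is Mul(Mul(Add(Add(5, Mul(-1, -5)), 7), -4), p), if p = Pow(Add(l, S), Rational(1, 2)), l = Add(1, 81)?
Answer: Mul(Rational(-68, 59), Pow(284734, Rational(1, 2))) ≈ -615.00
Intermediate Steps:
l = 82
S = Rational(-12, 59) (S = Mul(-12, Rational(1, 59)) = Rational(-12, 59) ≈ -0.20339)
p = Mul(Rational(1, 59), Pow(284734, Rational(1, 2))) (p = Pow(Add(82, Rational(-12, 59)), Rational(1, 2)) = Pow(Rational(4826, 59), Rational(1, 2)) = Mul(Rational(1, 59), Pow(284734, Rational(1, 2))) ≈ 9.0441)
Mul(Mul(Add(Add(5, Mul(-1, -5)), 7), -4), p) = Mul(Mul(Add(Add(5, Mul(-1, -5)), 7), -4), Mul(Rational(1, 59), Pow(284734, Rational(1, 2)))) = Mul(Mul(Add(Add(5, 5), 7), -4), Mul(Rational(1, 59), Pow(284734, Rational(1, 2)))) = Mul(Mul(Add(10, 7), -4), Mul(Rational(1, 59), Pow(284734, Rational(1, 2)))) = Mul(Mul(17, -4), Mul(Rational(1, 59), Pow(284734, Rational(1, 2)))) = Mul(-68, Mul(Rational(1, 59), Pow(284734, Rational(1, 2)))) = Mul(Rational(-68, 59), Pow(284734, Rational(1, 2)))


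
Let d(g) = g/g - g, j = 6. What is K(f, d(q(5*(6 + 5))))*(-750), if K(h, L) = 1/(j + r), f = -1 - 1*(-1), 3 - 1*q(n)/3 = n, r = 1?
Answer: -750/7 ≈ -107.14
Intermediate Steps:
q(n) = 9 - 3*n
d(g) = 1 - g
f = 0 (f = -1 + 1 = 0)
K(h, L) = ⅐ (K(h, L) = 1/(6 + 1) = 1/7 = ⅐)
K(f, d(q(5*(6 + 5))))*(-750) = (⅐)*(-750) = -750/7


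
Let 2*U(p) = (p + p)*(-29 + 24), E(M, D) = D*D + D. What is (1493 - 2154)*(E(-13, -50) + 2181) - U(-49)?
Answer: -3061336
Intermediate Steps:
E(M, D) = D + D² (E(M, D) = D² + D = D + D²)
U(p) = -5*p (U(p) = ((p + p)*(-29 + 24))/2 = ((2*p)*(-5))/2 = (-10*p)/2 = -5*p)
(1493 - 2154)*(E(-13, -50) + 2181) - U(-49) = (1493 - 2154)*(-50*(1 - 50) + 2181) - (-5)*(-49) = -661*(-50*(-49) + 2181) - 1*245 = -661*(2450 + 2181) - 245 = -661*4631 - 245 = -3061091 - 245 = -3061336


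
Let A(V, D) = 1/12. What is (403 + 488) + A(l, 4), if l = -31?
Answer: 10693/12 ≈ 891.08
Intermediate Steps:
A(V, D) = 1/12
(403 + 488) + A(l, 4) = (403 + 488) + 1/12 = 891 + 1/12 = 10693/12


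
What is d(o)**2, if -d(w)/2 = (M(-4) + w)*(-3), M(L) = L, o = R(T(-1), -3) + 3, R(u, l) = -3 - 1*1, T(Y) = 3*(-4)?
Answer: 900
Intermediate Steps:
T(Y) = -12
R(u, l) = -4 (R(u, l) = -3 - 1 = -4)
o = -1 (o = -4 + 3 = -1)
d(w) = -24 + 6*w (d(w) = -2*(-4 + w)*(-3) = -2*(12 - 3*w) = -24 + 6*w)
d(o)**2 = (-24 + 6*(-1))**2 = (-24 - 6)**2 = (-30)**2 = 900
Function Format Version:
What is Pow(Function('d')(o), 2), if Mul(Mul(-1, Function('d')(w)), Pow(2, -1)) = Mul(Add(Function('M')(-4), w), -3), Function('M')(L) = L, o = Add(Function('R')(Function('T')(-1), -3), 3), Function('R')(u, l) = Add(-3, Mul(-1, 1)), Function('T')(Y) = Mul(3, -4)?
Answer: 900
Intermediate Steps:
Function('T')(Y) = -12
Function('R')(u, l) = -4 (Function('R')(u, l) = Add(-3, -1) = -4)
o = -1 (o = Add(-4, 3) = -1)
Function('d')(w) = Add(-24, Mul(6, w)) (Function('d')(w) = Mul(-2, Mul(Add(-4, w), -3)) = Mul(-2, Add(12, Mul(-3, w))) = Add(-24, Mul(6, w)))
Pow(Function('d')(o), 2) = Pow(Add(-24, Mul(6, -1)), 2) = Pow(Add(-24, -6), 2) = Pow(-30, 2) = 900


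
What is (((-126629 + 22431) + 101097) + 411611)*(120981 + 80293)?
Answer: 82222441740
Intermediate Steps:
(((-126629 + 22431) + 101097) + 411611)*(120981 + 80293) = ((-104198 + 101097) + 411611)*201274 = (-3101 + 411611)*201274 = 408510*201274 = 82222441740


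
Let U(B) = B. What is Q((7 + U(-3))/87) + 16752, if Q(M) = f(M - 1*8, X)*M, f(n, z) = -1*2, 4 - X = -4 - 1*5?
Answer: 1457416/87 ≈ 16752.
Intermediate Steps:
X = 13 (X = 4 - (-4 - 1*5) = 4 - (-4 - 5) = 4 - 1*(-9) = 4 + 9 = 13)
f(n, z) = -2
Q(M) = -2*M
Q((7 + U(-3))/87) + 16752 = -2*(7 - 3)/87 + 16752 = -8/87 + 16752 = 1457416/87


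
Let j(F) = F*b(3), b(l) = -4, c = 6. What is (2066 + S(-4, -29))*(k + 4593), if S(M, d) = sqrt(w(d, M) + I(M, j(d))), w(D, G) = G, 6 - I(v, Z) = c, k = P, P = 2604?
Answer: 14869002 + 14394*I ≈ 1.4869e+7 + 14394.0*I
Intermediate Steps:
j(F) = -4*F (j(F) = F*(-4) = -4*F)
k = 2604
I(v, Z) = 0 (I(v, Z) = 6 - 1*6 = 6 - 6 = 0)
S(M, d) = sqrt(M) (S(M, d) = sqrt(M + 0) = sqrt(M))
(2066 + S(-4, -29))*(k + 4593) = (2066 + sqrt(-4))*(2604 + 4593) = (2066 + 2*I)*7197 = 14869002 + 14394*I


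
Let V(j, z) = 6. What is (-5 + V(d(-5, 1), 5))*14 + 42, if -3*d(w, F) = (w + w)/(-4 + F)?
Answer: 56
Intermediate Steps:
d(w, F) = -2*w/(3*(-4 + F)) (d(w, F) = -(w + w)/(3*(-4 + F)) = -2*w/(3*(-4 + F)))
(-5 + V(d(-5, 1), 5))*14 + 42 = (-5 + 6)*14 + 42 = 1*14 + 42 = 14 + 42 = 56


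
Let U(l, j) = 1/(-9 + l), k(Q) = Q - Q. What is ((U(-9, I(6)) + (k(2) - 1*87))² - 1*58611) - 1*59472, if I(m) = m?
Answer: -35803403/324 ≈ -1.1050e+5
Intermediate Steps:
k(Q) = 0
((U(-9, I(6)) + (k(2) - 1*87))² - 1*58611) - 1*59472 = ((1/(-9 - 9) + (0 - 1*87))² - 1*58611) - 1*59472 = ((1/(-18) + (0 - 87))² - 58611) - 59472 = ((-1/18 - 87)² - 58611) - 59472 = ((-1567/18)² - 58611) - 59472 = (2455489/324 - 58611) - 59472 = -16534475/324 - 59472 = -35803403/324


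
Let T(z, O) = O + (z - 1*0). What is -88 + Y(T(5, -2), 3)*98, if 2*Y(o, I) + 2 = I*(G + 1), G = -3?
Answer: -480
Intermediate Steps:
T(z, O) = O + z (T(z, O) = O + (z + 0) = O + z)
Y(o, I) = -1 - I (Y(o, I) = -1 + (I*(-3 + 1))/2 = -1 + (I*(-2))/2 = -1 + (-2*I)/2 = -1 - I)
-88 + Y(T(5, -2), 3)*98 = -88 + (-1 - 1*3)*98 = -88 + (-1 - 3)*98 = -88 - 4*98 = -88 - 392 = -480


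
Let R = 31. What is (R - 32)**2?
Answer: 1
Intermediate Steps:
(R - 32)**2 = (31 - 32)**2 = (-1)**2 = 1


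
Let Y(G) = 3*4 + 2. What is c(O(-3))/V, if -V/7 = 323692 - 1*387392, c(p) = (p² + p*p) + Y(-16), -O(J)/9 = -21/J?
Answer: 284/15925 ≈ 0.017834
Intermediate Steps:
Y(G) = 14 (Y(G) = 12 + 2 = 14)
O(J) = 189/J (O(J) = -(-189)/J = 189/J)
c(p) = 14 + 2*p² (c(p) = (p² + p*p) + 14 = (p² + p²) + 14 = 2*p² + 14 = 14 + 2*p²)
V = 445900 (V = -7*(323692 - 1*387392) = -7*(323692 - 387392) = -7*(-63700) = 445900)
c(O(-3))/V = (14 + 2*(189/(-3))²)/445900 = (14 + 2*(189*(-⅓))²)*(1/445900) = (14 + 2*(-63)²)*(1/445900) = (14 + 2*3969)*(1/445900) = (14 + 7938)*(1/445900) = 7952*(1/445900) = 284/15925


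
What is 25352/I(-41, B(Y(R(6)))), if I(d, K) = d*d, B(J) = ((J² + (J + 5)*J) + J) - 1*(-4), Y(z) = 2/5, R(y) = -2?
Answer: 25352/1681 ≈ 15.081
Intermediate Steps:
Y(z) = ⅖ (Y(z) = 2*(⅕) = ⅖)
B(J) = 4 + J + J² + J*(5 + J) (B(J) = ((J² + (5 + J)*J) + J) + 4 = ((J² + J*(5 + J)) + J) + 4 = (J + J² + J*(5 + J)) + 4 = 4 + J + J² + J*(5 + J))
I(d, K) = d²
25352/I(-41, B(Y(R(6)))) = 25352/((-41)²) = 25352/1681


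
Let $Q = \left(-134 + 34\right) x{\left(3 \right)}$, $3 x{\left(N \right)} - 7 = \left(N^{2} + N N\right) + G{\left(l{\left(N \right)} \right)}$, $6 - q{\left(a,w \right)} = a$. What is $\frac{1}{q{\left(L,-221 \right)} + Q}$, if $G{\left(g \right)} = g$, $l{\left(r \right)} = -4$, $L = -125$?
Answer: $- \frac{1}{569} \approx -0.0017575$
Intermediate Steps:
$q{\left(a,w \right)} = 6 - a$
$x{\left(N \right)} = 1 + \frac{2 N^{2}}{3}$ ($x{\left(N \right)} = \frac{7}{3} + \frac{\left(N^{2} + N N\right) - 4}{3} = \frac{7}{3} + \frac{\left(N^{2} + N^{2}\right) - 4}{3} = \frac{7}{3} + \frac{2 N^{2} - 4}{3} = \frac{7}{3} + \frac{-4 + 2 N^{2}}{3} = \frac{7}{3} + \left(- \frac{4}{3} + \frac{2 N^{2}}{3}\right) = 1 + \frac{2 N^{2}}{3}$)
$Q = -700$ ($Q = \left(-134 + 34\right) \left(1 + \frac{2 \cdot 3^{2}}{3}\right) = - 100 \left(1 + \frac{2}{3} \cdot 9\right) = - 100 \left(1 + 6\right) = \left(-100\right) 7 = -700$)
$\frac{1}{q{\left(L,-221 \right)} + Q} = \frac{1}{\left(6 - -125\right) - 700} = \frac{1}{\left(6 + 125\right) - 700} = \frac{1}{131 - 700} = \frac{1}{-569} = - \frac{1}{569}$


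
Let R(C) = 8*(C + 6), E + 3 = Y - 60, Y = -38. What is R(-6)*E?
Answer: 0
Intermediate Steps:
E = -101 (E = -3 + (-38 - 60) = -3 - 98 = -101)
R(C) = 48 + 8*C (R(C) = 8*(6 + C) = 48 + 8*C)
R(-6)*E = (48 + 8*(-6))*(-101) = (48 - 48)*(-101) = 0*(-101) = 0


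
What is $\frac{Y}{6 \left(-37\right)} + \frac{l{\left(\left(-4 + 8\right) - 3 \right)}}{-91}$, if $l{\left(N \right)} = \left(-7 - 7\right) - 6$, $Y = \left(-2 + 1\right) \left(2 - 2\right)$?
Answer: $\frac{20}{91} \approx 0.21978$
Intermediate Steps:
$Y = 0$ ($Y = - (2 - 2) = \left(-1\right) 0 = 0$)
$l{\left(N \right)} = -20$ ($l{\left(N \right)} = -14 - 6 = -20$)
$\frac{Y}{6 \left(-37\right)} + \frac{l{\left(\left(-4 + 8\right) - 3 \right)}}{-91} = \frac{0}{6 \left(-37\right)} - \frac{20}{-91} = \frac{0}{-222} - - \frac{20}{91} = 0 \left(- \frac{1}{222}\right) + \frac{20}{91} = 0 + \frac{20}{91} = \frac{20}{91}$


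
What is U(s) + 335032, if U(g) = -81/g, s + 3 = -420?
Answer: 15746513/47 ≈ 3.3503e+5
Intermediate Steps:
s = -423 (s = -3 - 420 = -423)
U(s) + 335032 = -81/(-423) + 335032 = -81*(-1/423) + 335032 = 9/47 + 335032 = 15746513/47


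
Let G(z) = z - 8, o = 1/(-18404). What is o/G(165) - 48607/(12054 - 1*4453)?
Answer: -140446434397/21962542228 ≈ -6.3948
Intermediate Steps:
o = -1/18404 ≈ -5.4336e-5
G(z) = -8 + z
o/G(165) - 48607/(12054 - 1*4453) = -1/(18404*(-8 + 165)) - 48607/(12054 - 1*4453) = -1/18404/157 - 48607/(12054 - 4453) = -1/18404*1/157 - 48607/7601 = -1/2889428 - 48607*1/7601 = -1/2889428 - 48607/7601 = -140446434397/21962542228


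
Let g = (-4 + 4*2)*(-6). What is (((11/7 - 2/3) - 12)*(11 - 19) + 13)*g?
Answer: -17096/7 ≈ -2442.3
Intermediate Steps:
g = -24 (g = (-4 + 8)*(-6) = 4*(-6) = -24)
(((11/7 - 2/3) - 12)*(11 - 19) + 13)*g = (((11/7 - 2/3) - 12)*(11 - 19) + 13)*(-24) = (((11*(⅐) - 2*⅓) - 12)*(-8) + 13)*(-24) = (((11/7 - ⅔) - 12)*(-8) + 13)*(-24) = ((19/21 - 12)*(-8) + 13)*(-24) = (-233/21*(-8) + 13)*(-24) = (1864/21 + 13)*(-24) = (2137/21)*(-24) = -17096/7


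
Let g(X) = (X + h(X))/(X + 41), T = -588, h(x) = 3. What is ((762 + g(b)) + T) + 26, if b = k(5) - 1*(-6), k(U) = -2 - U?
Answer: 4001/20 ≈ 200.05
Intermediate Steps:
b = -1 (b = (-2 - 1*5) - 1*(-6) = (-2 - 5) + 6 = -7 + 6 = -1)
g(X) = (3 + X)/(41 + X) (g(X) = (X + 3)/(X + 41) = (3 + X)/(41 + X))
((762 + g(b)) + T) + 26 = ((762 + (3 - 1)/(41 - 1)) - 588) + 26 = ((762 + 2/40) - 588) + 26 = ((762 + (1/40)*2) - 588) + 26 = ((762 + 1/20) - 588) + 26 = (15241/20 - 588) + 26 = 3481/20 + 26 = 4001/20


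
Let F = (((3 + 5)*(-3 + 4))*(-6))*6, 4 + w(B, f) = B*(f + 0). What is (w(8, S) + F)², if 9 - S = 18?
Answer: 132496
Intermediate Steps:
S = -9 (S = 9 - 1*18 = 9 - 18 = -9)
w(B, f) = -4 + B*f (w(B, f) = -4 + B*(f + 0) = -4 + B*f)
F = -288 (F = ((8*1)*(-6))*6 = (8*(-6))*6 = -48*6 = -288)
(w(8, S) + F)² = ((-4 + 8*(-9)) - 288)² = ((-4 - 72) - 288)² = (-76 - 288)² = (-364)² = 132496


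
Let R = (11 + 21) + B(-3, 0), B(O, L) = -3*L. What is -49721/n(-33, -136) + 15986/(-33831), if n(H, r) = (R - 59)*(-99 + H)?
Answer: -64410565/4465692 ≈ -14.423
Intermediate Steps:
R = 32 (R = (11 + 21) - 3*0 = 32 + 0 = 32)
n(H, r) = 2673 - 27*H (n(H, r) = (32 - 59)*(-99 + H) = -27*(-99 + H) = 2673 - 27*H)
-49721/n(-33, -136) + 15986/(-33831) = -49721/(2673 - 27*(-33)) + 15986/(-33831) = -49721/(2673 + 891) + 15986*(-1/33831) = -49721/3564 - 15986/33831 = -64410565/4465692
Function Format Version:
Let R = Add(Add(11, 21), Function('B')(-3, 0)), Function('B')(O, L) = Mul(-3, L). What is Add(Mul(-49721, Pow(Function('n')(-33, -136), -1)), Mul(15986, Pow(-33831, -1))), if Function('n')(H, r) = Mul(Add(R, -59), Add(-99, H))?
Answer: Rational(-64410565, 4465692) ≈ -14.423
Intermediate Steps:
R = 32 (R = Add(Add(11, 21), Mul(-3, 0)) = Add(32, 0) = 32)
Function('n')(H, r) = Add(2673, Mul(-27, H)) (Function('n')(H, r) = Mul(Add(32, -59), Add(-99, H)) = Mul(-27, Add(-99, H)) = Add(2673, Mul(-27, H)))
Add(Mul(-49721, Pow(Function('n')(-33, -136), -1)), Mul(15986, Pow(-33831, -1))) = Add(Mul(-49721, Pow(Add(2673, Mul(-27, -33)), -1)), Mul(15986, Pow(-33831, -1))) = Add(Mul(-49721, Pow(Add(2673, 891), -1)), Mul(15986, Rational(-1, 33831))) = Add(Mul(-49721, Pow(3564, -1)), Rational(-15986, 33831)) = Add(Mul(-49721, Rational(1, 3564)), Rational(-15986, 33831)) = Add(Rational(-49721, 3564), Rational(-15986, 33831)) = Rational(-64410565, 4465692)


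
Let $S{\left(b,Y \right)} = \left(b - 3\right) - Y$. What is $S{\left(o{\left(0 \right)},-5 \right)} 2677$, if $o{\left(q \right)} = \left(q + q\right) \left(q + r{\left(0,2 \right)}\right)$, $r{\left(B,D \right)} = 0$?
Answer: $5354$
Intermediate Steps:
$o{\left(q \right)} = 2 q^{2}$ ($o{\left(q \right)} = \left(q + q\right) \left(q + 0\right) = 2 q q = 2 q^{2}$)
$S{\left(b,Y \right)} = -3 + b - Y$ ($S{\left(b,Y \right)} = \left(b - 3\right) - Y = \left(-3 + b\right) - Y = -3 + b - Y$)
$S{\left(o{\left(0 \right)},-5 \right)} 2677 = \left(-3 + 2 \cdot 0^{2} - -5\right) 2677 = \left(-3 + 2 \cdot 0 + 5\right) 2677 = \left(-3 + 0 + 5\right) 2677 = 2 \cdot 2677 = 5354$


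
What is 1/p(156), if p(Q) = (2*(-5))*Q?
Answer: -1/1560 ≈ -0.00064103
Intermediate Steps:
p(Q) = -10*Q
1/p(156) = 1/(-10*156) = 1/(-1560) = -1/1560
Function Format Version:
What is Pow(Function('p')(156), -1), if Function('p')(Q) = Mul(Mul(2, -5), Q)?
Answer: Rational(-1, 1560) ≈ -0.00064103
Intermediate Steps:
Function('p')(Q) = Mul(-10, Q)
Pow(Function('p')(156), -1) = Pow(Mul(-10, 156), -1) = Pow(-1560, -1) = Rational(-1, 1560)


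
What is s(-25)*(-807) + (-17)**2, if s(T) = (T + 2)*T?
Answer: -463736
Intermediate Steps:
s(T) = T*(2 + T) (s(T) = (2 + T)*T = T*(2 + T))
s(-25)*(-807) + (-17)**2 = -25*(2 - 25)*(-807) + (-17)**2 = -25*(-23)*(-807) + 289 = 575*(-807) + 289 = -464025 + 289 = -463736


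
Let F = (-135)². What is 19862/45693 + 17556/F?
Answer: 43117454/30842775 ≈ 1.3980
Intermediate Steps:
F = 18225
19862/45693 + 17556/F = 19862/45693 + 17556/18225 = 19862*(1/45693) + 17556*(1/18225) = 19862/45693 + 5852/6075 = 43117454/30842775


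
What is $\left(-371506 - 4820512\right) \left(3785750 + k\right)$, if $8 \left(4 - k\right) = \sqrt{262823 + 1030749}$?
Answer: $-19655702911572 + \frac{2596009 \sqrt{323393}}{2} \approx -1.9655 \cdot 10^{13}$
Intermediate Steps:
$k = 4 - \frac{\sqrt{323393}}{4}$ ($k = 4 - \frac{\sqrt{262823 + 1030749}}{8} = 4 - \frac{\sqrt{1293572}}{8} = 4 - \frac{2 \sqrt{323393}}{8} = 4 - \frac{\sqrt{323393}}{4} \approx -138.17$)
$\left(-371506 - 4820512\right) \left(3785750 + k\right) = \left(-371506 - 4820512\right) \left(3785750 + \left(4 - \frac{\sqrt{323393}}{4}\right)\right) = - 5192018 \left(3785754 - \frac{\sqrt{323393}}{4}\right) = -19655702911572 + \frac{2596009 \sqrt{323393}}{2}$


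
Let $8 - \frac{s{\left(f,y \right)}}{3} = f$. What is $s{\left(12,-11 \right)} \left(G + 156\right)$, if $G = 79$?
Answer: $-2820$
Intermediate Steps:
$s{\left(f,y \right)} = 24 - 3 f$
$s{\left(12,-11 \right)} \left(G + 156\right) = \left(24 - 36\right) \left(79 + 156\right) = \left(24 - 36\right) 235 = \left(-12\right) 235 = -2820$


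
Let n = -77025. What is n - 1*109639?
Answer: -186664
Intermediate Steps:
n - 1*109639 = -77025 - 1*109639 = -77025 - 109639 = -186664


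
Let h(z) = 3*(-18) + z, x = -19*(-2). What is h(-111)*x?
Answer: -6270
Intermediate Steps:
x = 38
h(z) = -54 + z
h(-111)*x = (-54 - 111)*38 = -165*38 = -6270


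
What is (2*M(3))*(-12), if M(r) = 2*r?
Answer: -144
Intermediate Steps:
(2*M(3))*(-12) = (2*(2*3))*(-12) = (2*6)*(-12) = 12*(-12) = -144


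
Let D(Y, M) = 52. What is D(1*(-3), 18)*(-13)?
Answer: -676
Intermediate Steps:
D(1*(-3), 18)*(-13) = 52*(-13) = -676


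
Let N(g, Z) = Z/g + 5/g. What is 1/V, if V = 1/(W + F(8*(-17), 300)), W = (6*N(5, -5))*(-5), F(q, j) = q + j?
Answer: 164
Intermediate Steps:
N(g, Z) = 5/g + Z/g
F(q, j) = j + q
W = 0 (W = (6*((5 - 5)/5))*(-5) = (6*((1/5)*0))*(-5) = (6*0)*(-5) = 0*(-5) = 0)
V = 1/164 (V = 1/(0 + (300 + 8*(-17))) = 1/(0 + (300 - 136)) = 1/(0 + 164) = 1/164 ≈ 0.0060976)
1/V = 1/(1/164) = 164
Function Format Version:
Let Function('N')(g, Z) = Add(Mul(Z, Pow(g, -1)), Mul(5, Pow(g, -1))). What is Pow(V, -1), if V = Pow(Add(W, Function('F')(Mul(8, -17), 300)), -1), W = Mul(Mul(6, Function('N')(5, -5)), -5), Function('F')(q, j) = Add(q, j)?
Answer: 164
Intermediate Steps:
Function('N')(g, Z) = Add(Mul(5, Pow(g, -1)), Mul(Z, Pow(g, -1)))
Function('F')(q, j) = Add(j, q)
W = 0 (W = Mul(Mul(6, Mul(Pow(5, -1), Add(5, -5))), -5) = Mul(Mul(6, Mul(Rational(1, 5), 0)), -5) = Mul(Mul(6, 0), -5) = Mul(0, -5) = 0)
V = Rational(1, 164) (V = Pow(Add(0, Add(300, Mul(8, -17))), -1) = Pow(Add(0, Add(300, -136)), -1) = Pow(Add(0, 164), -1) = Pow(164, -1) = Rational(1, 164) ≈ 0.0060976)
Pow(V, -1) = Pow(Rational(1, 164), -1) = 164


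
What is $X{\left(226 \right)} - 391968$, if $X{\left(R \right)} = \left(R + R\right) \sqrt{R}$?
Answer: $-391968 + 452 \sqrt{226} \approx -3.8517 \cdot 10^{5}$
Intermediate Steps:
$X{\left(R \right)} = 2 R^{\frac{3}{2}}$ ($X{\left(R \right)} = 2 R \sqrt{R} = 2 R^{\frac{3}{2}}$)
$X{\left(226 \right)} - 391968 = 2 \cdot 226^{\frac{3}{2}} - 391968 = 2 \cdot 226 \sqrt{226} - 391968 = 452 \sqrt{226} - 391968 = -391968 + 452 \sqrt{226}$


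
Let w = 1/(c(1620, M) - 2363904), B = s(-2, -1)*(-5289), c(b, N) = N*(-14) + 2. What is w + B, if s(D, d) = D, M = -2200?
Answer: 24679552955/2333102 ≈ 10578.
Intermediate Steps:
c(b, N) = 2 - 14*N (c(b, N) = -14*N + 2 = 2 - 14*N)
B = 10578 (B = -2*(-5289) = 10578)
w = -1/2333102 (w = 1/((2 - 14*(-2200)) - 2363904) = 1/((2 + 30800) - 2363904) = 1/(30802 - 2363904) = 1/(-2333102) = -1/2333102 ≈ -4.2861e-7)
w + B = -1/2333102 + 10578 = 24679552955/2333102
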